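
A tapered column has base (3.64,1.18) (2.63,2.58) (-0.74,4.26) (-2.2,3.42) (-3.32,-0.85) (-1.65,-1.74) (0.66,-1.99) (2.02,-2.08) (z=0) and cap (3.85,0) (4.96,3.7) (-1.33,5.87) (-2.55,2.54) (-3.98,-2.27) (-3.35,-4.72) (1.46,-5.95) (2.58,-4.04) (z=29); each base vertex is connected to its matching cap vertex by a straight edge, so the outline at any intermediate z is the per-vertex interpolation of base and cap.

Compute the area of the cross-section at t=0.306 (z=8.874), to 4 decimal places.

Area at t=0.306: 40.5024

Cross-section at t=0.306: each vertex is (1-t)·p0[i] + t·p1[i].
  v1: (1-0.306)·(3.64,1.18) + 0.306·(3.85,0) = (3.7043,0.8189)
  v2: (1-0.306)·(2.63,2.58) + 0.306·(4.96,3.7) = (3.3430,2.9227)
  v3: (1-0.306)·(-0.74,4.26) + 0.306·(-1.33,5.87) = (-0.9205,4.7527)
  v4: (1-0.306)·(-2.2,3.42) + 0.306·(-2.55,2.54) = (-2.3071,3.1507)
  v5: (1-0.306)·(-3.32,-0.85) + 0.306·(-3.98,-2.27) = (-3.5220,-1.2845)
  v6: (1-0.306)·(-1.65,-1.74) + 0.306·(-3.35,-4.72) = (-2.1702,-2.6519)
  v7: (1-0.306)·(0.66,-1.99) + 0.306·(1.46,-5.95) = (0.9048,-3.2018)
  v8: (1-0.306)·(2.02,-2.08) + 0.306·(2.58,-4.04) = (2.1914,-2.6798)
Shoelace sum Σ(x_i·y_{i+1} − x_{i+1}·y_i):
  i=1: 3.7043·2.9227 − 3.3430·0.8189 = +8.0889 (running +8.0889)
  i=2: 3.3430·4.7527 − -0.9205·2.9227 = +18.5785 (running +26.6674)
  i=3: -0.9205·3.1507 − -2.3071·4.7527 = +8.0645 (running +34.7319)
  i=4: -2.3071·-1.2845 − -3.5220·3.1507 = +14.0602 (running +48.7921)
  i=5: -3.5220·-2.6519 − -2.1702·-1.2845 = +6.5521 (running +55.3443)
  i=6: -2.1702·-3.2018 − 0.9048·-2.6519 = +9.3479 (running +64.6922)
  i=7: 0.9048·-2.6798 − 2.1914·-3.2018 = +4.5916 (running +69.2837)
  i=8: 2.1914·0.8189 − 3.7043·-2.6798 = +11.7211 (running +81.0048)
Area = |Σ|/2 = |81.0048|/2 = 40.5024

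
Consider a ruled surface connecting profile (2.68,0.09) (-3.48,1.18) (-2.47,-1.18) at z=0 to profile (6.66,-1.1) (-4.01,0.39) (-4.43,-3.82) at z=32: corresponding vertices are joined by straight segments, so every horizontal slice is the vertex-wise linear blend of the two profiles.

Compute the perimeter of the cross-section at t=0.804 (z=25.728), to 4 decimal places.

Cross-section at t=0.804: each vertex is (1-t)·p0[i] + t·p1[i].
  v1: (1-0.804)·(2.68,0.09) + 0.804·(6.66,-1.1) = (5.8799,-0.8668)
  v2: (1-0.804)·(-3.48,1.18) + 0.804·(-4.01,0.39) = (-3.9061,0.5448)
  v3: (1-0.804)·(-2.47,-1.18) + 0.804·(-4.43,-3.82) = (-4.0458,-3.3026)
Perimeter = Σ |v_{i+1} − v_i|:
  edge 1→2: √(-9.7860² + 1.4116²) = 9.8873 (running 9.8873)
  edge 2→3: √(-0.1397² + -3.8474²) = 3.8499 (running 13.7373)
  edge 3→1: √(9.9258² + 2.4358²) = 10.2203 (running 23.9575)
Perimeter = 23.9575

Perimeter at t=0.804: 23.9575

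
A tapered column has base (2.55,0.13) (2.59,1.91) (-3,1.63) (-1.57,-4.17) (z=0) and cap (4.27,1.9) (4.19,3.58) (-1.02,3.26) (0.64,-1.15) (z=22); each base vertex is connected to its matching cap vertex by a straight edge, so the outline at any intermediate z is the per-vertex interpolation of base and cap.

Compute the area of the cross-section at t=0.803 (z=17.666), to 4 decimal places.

Cross-section at t=0.803: each vertex is (1-t)·p0[i] + t·p1[i].
  v1: (1-0.803)·(2.55,0.13) + 0.803·(4.27,1.9) = (3.9312,1.5513)
  v2: (1-0.803)·(2.59,1.91) + 0.803·(4.19,3.58) = (3.8748,3.2510)
  v3: (1-0.803)·(-3,1.63) + 0.803·(-1.02,3.26) = (-1.4101,2.9389)
  v4: (1-0.803)·(-1.57,-4.17) + 0.803·(0.64,-1.15) = (0.2046,-1.7449)
Shoelace sum Σ(x_i·y_{i+1} − x_{i+1}·y_i):
  i=1: 3.9312·3.2510 − 3.8748·1.5513 = +6.7692 (running +6.7692)
  i=2: 3.8748·2.9389 − -1.4101·3.2510 = +15.9717 (running +22.7410)
  i=3: -1.4101·-1.7449 − 0.2046·2.9389 = +1.8591 (running +24.6000)
  i=4: 0.2046·1.5513 − 3.9312·-1.7449 = +7.1771 (running +31.7771)
Area = |Σ|/2 = |31.7771|/2 = 15.8886

Area at t=0.803: 15.8886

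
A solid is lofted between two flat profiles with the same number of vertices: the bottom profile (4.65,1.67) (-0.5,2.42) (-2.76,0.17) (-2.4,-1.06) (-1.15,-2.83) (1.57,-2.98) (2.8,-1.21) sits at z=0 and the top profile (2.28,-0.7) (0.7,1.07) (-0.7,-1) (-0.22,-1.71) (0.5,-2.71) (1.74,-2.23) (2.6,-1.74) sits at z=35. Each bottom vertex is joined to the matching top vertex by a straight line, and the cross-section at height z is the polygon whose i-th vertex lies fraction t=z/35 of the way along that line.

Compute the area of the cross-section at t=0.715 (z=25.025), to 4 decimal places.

Cross-section at t=0.715: each vertex is (1-t)·p0[i] + t·p1[i].
  v1: (1-0.715)·(4.65,1.67) + 0.715·(2.28,-0.7) = (2.9554,-0.0245)
  v2: (1-0.715)·(-0.5,2.42) + 0.715·(0.7,1.07) = (0.3580,1.4548)
  v3: (1-0.715)·(-2.76,0.17) + 0.715·(-0.7,-1) = (-1.2871,-0.6665)
  v4: (1-0.715)·(-2.4,-1.06) + 0.715·(-0.22,-1.71) = (-0.8413,-1.5248)
  v5: (1-0.715)·(-1.15,-2.83) + 0.715·(0.5,-2.71) = (0.0297,-2.7442)
  v6: (1-0.715)·(1.57,-2.98) + 0.715·(1.74,-2.23) = (1.6916,-2.4438)
  v7: (1-0.715)·(2.8,-1.21) + 0.715·(2.6,-1.74) = (2.6570,-1.5890)
Shoelace sum Σ(x_i·y_{i+1} − x_{i+1}·y_i):
  i=1: 2.9554·1.4548 − 0.3580·-0.0245 = +4.3082 (running +4.3082)
  i=2: 0.3580·-0.6665 − -1.2871·1.4548 = +1.6338 (running +5.9420)
  i=3: -1.2871·-1.5248 − -0.8413·-0.6665 = +1.4017 (running +7.3438)
  i=4: -0.8413·-2.7442 − 0.0297·-1.5248 = +2.3541 (running +9.6978)
  i=5: 0.0297·-2.4438 − 1.6916·-2.7442 = +4.5692 (running +14.2671)
  i=6: 1.6916·-1.5890 − 2.6570·-2.4438 = +3.8053 (running +18.0723)
  i=7: 2.6570·-0.0245 − 2.9554·-1.5890 = +4.6308 (running +22.7031)
Area = |Σ|/2 = |22.7031|/2 = 11.3516

Area at t=0.715: 11.3516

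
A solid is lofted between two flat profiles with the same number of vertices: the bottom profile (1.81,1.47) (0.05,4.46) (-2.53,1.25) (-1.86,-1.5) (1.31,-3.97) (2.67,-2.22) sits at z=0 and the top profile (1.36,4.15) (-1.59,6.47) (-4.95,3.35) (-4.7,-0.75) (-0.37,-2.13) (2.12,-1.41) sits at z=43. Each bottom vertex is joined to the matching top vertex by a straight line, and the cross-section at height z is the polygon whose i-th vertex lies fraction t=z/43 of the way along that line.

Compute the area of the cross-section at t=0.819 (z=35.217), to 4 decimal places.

Cross-section at t=0.819: each vertex is (1-t)·p0[i] + t·p1[i].
  v1: (1-0.819)·(1.81,1.47) + 0.819·(1.36,4.15) = (1.4415,3.6649)
  v2: (1-0.819)·(0.05,4.46) + 0.819·(-1.59,6.47) = (-1.2932,6.1062)
  v3: (1-0.819)·(-2.53,1.25) + 0.819·(-4.95,3.35) = (-4.5120,2.9699)
  v4: (1-0.819)·(-1.86,-1.5) + 0.819·(-4.7,-0.75) = (-4.1860,-0.8858)
  v5: (1-0.819)·(1.31,-3.97) + 0.819·(-0.37,-2.13) = (-0.0659,-2.4630)
  v6: (1-0.819)·(2.67,-2.22) + 0.819·(2.12,-1.41) = (2.2196,-1.5566)
Shoelace sum Σ(x_i·y_{i+1} − x_{i+1}·y_i):
  i=1: 1.4415·6.1062 − -1.2932·3.6649 = +13.5411 (running +13.5411)
  i=2: -1.2932·2.9699 − -4.5120·6.1062 = +23.7105 (running +37.2515)
  i=3: -4.5120·-0.8858 − -4.1860·2.9699 = +16.4284 (running +53.6799)
  i=4: -4.1860·-2.4630 − -0.0659·-0.8858 = +10.2518 (running +63.9317)
  i=5: -0.0659·-1.5566 − 2.2196·-2.4630 = +5.5695 (running +69.5012)
  i=6: 2.2196·3.6649 − 1.4415·-1.5566 = +10.3782 (running +79.8794)
Area = |Σ|/2 = |79.8794|/2 = 39.9397

Area at t=0.819: 39.9397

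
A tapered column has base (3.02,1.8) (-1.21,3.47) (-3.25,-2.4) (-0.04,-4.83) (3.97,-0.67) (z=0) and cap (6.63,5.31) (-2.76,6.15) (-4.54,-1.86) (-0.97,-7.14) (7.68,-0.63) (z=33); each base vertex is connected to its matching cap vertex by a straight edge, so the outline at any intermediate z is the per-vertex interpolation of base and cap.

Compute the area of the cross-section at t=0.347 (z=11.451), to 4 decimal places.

Cross-section at t=0.347: each vertex is (1-t)·p0[i] + t·p1[i].
  v1: (1-0.347)·(3.02,1.8) + 0.347·(6.63,5.31) = (4.2727,3.0180)
  v2: (1-0.347)·(-1.21,3.47) + 0.347·(-2.76,6.15) = (-1.7478,4.4000)
  v3: (1-0.347)·(-3.25,-2.4) + 0.347·(-4.54,-1.86) = (-3.6976,-2.2126)
  v4: (1-0.347)·(-0.04,-4.83) + 0.347·(-0.97,-7.14) = (-0.3627,-5.6316)
  v5: (1-0.347)·(3.97,-0.67) + 0.347·(7.68,-0.63) = (5.2574,-0.6561)
Shoelace sum Σ(x_i·y_{i+1} − x_{i+1}·y_i):
  i=1: 4.2727·4.4000 − -1.7478·3.0180 = +24.0745 (running +24.0745)
  i=2: -1.7478·-2.2126 − -3.6976·4.4000 = +20.1368 (running +44.2113)
  i=3: -3.6976·-5.6316 − -0.3627·-2.2126 = +20.0209 (running +64.2322)
  i=4: -0.3627·-0.6561 − 5.2574·-5.6316 = +29.8452 (running +94.0774)
  i=5: 5.2574·3.0180 − 4.2727·-0.6561 = +18.6700 (running +112.7474)
Area = |Σ|/2 = |112.7474|/2 = 56.3737

Area at t=0.347: 56.3737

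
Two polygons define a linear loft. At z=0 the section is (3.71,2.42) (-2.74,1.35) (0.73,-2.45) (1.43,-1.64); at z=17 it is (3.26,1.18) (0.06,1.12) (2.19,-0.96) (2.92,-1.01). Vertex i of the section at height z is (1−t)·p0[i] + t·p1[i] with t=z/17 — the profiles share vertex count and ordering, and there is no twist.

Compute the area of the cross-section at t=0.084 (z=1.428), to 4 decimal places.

Area at t=0.084: 13.5339

Cross-section at t=0.084: each vertex is (1-t)·p0[i] + t·p1[i].
  v1: (1-0.084)·(3.71,2.42) + 0.084·(3.26,1.18) = (3.6722,2.3158)
  v2: (1-0.084)·(-2.74,1.35) + 0.084·(0.06,1.12) = (-2.5048,1.3307)
  v3: (1-0.084)·(0.73,-2.45) + 0.084·(2.19,-0.96) = (0.8526,-2.3248)
  v4: (1-0.084)·(1.43,-1.64) + 0.084·(2.92,-1.01) = (1.5552,-1.5871)
Shoelace sum Σ(x_i·y_{i+1} − x_{i+1}·y_i):
  i=1: 3.6722·1.3307 − -2.5048·2.3158 = +10.6872 (running +10.6872)
  i=2: -2.5048·-2.3248 − 0.8526·1.3307 = +4.6887 (running +15.3759)
  i=3: 0.8526·-1.5871 − 1.5552·-2.3248 = +2.2623 (running +17.6382)
  i=4: 1.5552·2.3158 − 3.6722·-1.5871 = +9.4296 (running +27.0678)
Area = |Σ|/2 = |27.0678|/2 = 13.5339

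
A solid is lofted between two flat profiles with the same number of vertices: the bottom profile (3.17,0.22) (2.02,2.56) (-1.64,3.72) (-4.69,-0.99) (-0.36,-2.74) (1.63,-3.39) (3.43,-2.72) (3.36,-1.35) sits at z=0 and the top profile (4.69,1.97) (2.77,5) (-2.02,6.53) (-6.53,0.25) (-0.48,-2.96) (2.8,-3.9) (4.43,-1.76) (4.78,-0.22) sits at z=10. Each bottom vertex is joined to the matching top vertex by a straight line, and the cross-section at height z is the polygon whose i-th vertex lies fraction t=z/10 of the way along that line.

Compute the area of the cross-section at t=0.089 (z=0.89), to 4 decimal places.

Area at t=0.089: 39.4731

Cross-section at t=0.089: each vertex is (1-t)·p0[i] + t·p1[i].
  v1: (1-0.089)·(3.17,0.22) + 0.089·(4.69,1.97) = (3.3053,0.3758)
  v2: (1-0.089)·(2.02,2.56) + 0.089·(2.77,5) = (2.0868,2.7772)
  v3: (1-0.089)·(-1.64,3.72) + 0.089·(-2.02,6.53) = (-1.6738,3.9701)
  v4: (1-0.089)·(-4.69,-0.99) + 0.089·(-6.53,0.25) = (-4.8538,-0.8796)
  v5: (1-0.089)·(-0.36,-2.74) + 0.089·(-0.48,-2.96) = (-0.3707,-2.7596)
  v6: (1-0.089)·(1.63,-3.39) + 0.089·(2.8,-3.9) = (1.7341,-3.4354)
  v7: (1-0.089)·(3.43,-2.72) + 0.089·(4.43,-1.76) = (3.5190,-2.6346)
  v8: (1-0.089)·(3.36,-1.35) + 0.089·(4.78,-0.22) = (3.4864,-1.2494)
Shoelace sum Σ(x_i·y_{i+1} − x_{i+1}·y_i):
  i=1: 3.3053·2.7772 − 2.0868·0.3758 = +8.3952 (running +8.3952)
  i=2: 2.0868·3.9701 − -1.6738·2.7772 = +12.9331 (running +21.3282)
  i=3: -1.6738·-0.8796 − -4.8538·3.9701 = +20.7422 (running +42.0705)
  i=4: -4.8538·-2.7596 − -0.3707·-0.8796 = +13.0683 (running +55.1387)
  i=5: -0.3707·-3.4354 − 1.7341·-2.7596 = +6.0589 (running +61.1976)
  i=6: 1.7341·-2.6346 − 3.5190·-3.4354 = +7.5205 (running +68.7181)
  i=7: 3.5190·-1.2494 − 3.4864·-2.6346 = +4.7883 (running +73.5064)
  i=8: 3.4864·0.3758 − 3.3053·-1.2494 = +5.4397 (running +78.9462)
Area = |Σ|/2 = |78.9462|/2 = 39.4731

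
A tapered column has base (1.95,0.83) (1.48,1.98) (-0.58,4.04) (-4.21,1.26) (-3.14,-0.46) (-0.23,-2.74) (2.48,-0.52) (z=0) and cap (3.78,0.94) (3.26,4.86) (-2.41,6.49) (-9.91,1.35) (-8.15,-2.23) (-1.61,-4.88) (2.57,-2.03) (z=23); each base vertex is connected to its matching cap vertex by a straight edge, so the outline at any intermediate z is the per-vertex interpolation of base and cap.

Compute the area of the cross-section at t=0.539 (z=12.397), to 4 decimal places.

Cross-section at t=0.539: each vertex is (1-t)·p0[i] + t·p1[i].
  v1: (1-0.539)·(1.95,0.83) + 0.539·(3.78,0.94) = (2.9364,0.8893)
  v2: (1-0.539)·(1.48,1.98) + 0.539·(3.26,4.86) = (2.4394,3.5323)
  v3: (1-0.539)·(-0.58,4.04) + 0.539·(-2.41,6.49) = (-1.5664,5.3605)
  v4: (1-0.539)·(-4.21,1.26) + 0.539·(-9.91,1.35) = (-7.2823,1.3085)
  v5: (1-0.539)·(-3.14,-0.46) + 0.539·(-8.15,-2.23) = (-5.8404,-1.4140)
  v6: (1-0.539)·(-0.23,-2.74) + 0.539·(-1.61,-4.88) = (-0.9738,-3.8935)
  v7: (1-0.539)·(2.48,-0.52) + 0.539·(2.57,-2.03) = (2.5285,-1.3339)
Shoelace sum Σ(x_i·y_{i+1} − x_{i+1}·y_i):
  i=1: 2.9364·3.5323 − 2.4394·0.8893 = +8.2028 (running +8.2028)
  i=2: 2.4394·5.3605 − -1.5664·3.5323 = +18.6096 (running +26.8124)
  i=3: -1.5664·1.3085 − -7.2823·5.3605 = +36.9875 (running +63.7999)
  i=4: -7.2823·-1.4140 − -5.8404·1.3085 = +17.9396 (running +81.7395)
  i=5: -5.8404·-3.8935 − -0.9738·-1.4140 = +21.3623 (running +103.1018)
  i=6: -0.9738·-1.3339 − 2.5285·-3.8935 = +11.1436 (running +114.2455)
  i=7: 2.5285·0.8893 − 2.9364·-1.3339 = +6.1654 (running +120.4108)
Area = |Σ|/2 = |120.4108|/2 = 60.2054

Area at t=0.539: 60.2054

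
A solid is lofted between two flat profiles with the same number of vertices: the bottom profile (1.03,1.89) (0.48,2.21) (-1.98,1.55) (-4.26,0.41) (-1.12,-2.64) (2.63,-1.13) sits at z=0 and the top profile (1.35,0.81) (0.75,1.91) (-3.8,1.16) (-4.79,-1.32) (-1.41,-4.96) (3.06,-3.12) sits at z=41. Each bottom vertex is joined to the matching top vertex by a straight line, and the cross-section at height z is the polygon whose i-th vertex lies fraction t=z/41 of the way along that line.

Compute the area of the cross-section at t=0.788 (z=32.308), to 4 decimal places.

Cross-section at t=0.788: each vertex is (1-t)·p0[i] + t·p1[i].
  v1: (1-0.788)·(1.03,1.89) + 0.788·(1.35,0.81) = (1.2822,1.0390)
  v2: (1-0.788)·(0.48,2.21) + 0.788·(0.75,1.91) = (0.6928,1.9736)
  v3: (1-0.788)·(-1.98,1.55) + 0.788·(-3.8,1.16) = (-3.4142,1.2427)
  v4: (1-0.788)·(-4.26,0.41) + 0.788·(-4.79,-1.32) = (-4.6776,-0.9532)
  v5: (1-0.788)·(-1.12,-2.64) + 0.788·(-1.41,-4.96) = (-1.3485,-4.4682)
  v6: (1-0.788)·(2.63,-1.13) + 0.788·(3.06,-3.12) = (2.9688,-2.6981)
Shoelace sum Σ(x_i·y_{i+1} − x_{i+1}·y_i):
  i=1: 1.2822·1.9736 − 0.6928·1.0390 = +1.8107 (running +1.8107)
  i=2: 0.6928·1.2427 − -3.4142·1.9736 = +7.5991 (running +9.4098)
  i=3: -3.4142·-0.9532 − -4.6776·1.2427 = +9.0673 (running +18.4771)
  i=4: -4.6776·-4.4682 − -1.3485·-0.9532 = +19.6150 (running +38.0921)
  i=5: -1.3485·-2.6981 − 2.9688·-4.4682 = +16.9037 (running +54.9958)
  i=6: 2.9688·1.0390 − 1.2822·-2.6981 = +6.5439 (running +61.5397)
Area = |Σ|/2 = |61.5397|/2 = 30.7699

Area at t=0.788: 30.7699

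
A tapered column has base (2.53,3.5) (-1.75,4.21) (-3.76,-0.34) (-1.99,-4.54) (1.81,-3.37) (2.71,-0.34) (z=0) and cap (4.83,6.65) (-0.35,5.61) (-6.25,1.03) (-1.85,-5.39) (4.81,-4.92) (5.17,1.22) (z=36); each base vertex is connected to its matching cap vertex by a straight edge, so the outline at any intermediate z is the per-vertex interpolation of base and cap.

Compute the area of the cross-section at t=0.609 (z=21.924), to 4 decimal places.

Area at t=0.609: 73.0229

Cross-section at t=0.609: each vertex is (1-t)·p0[i] + t·p1[i].
  v1: (1-0.609)·(2.53,3.5) + 0.609·(4.83,6.65) = (3.9307,5.4184)
  v2: (1-0.609)·(-1.75,4.21) + 0.609·(-0.35,5.61) = (-0.8974,5.0626)
  v3: (1-0.609)·(-3.76,-0.34) + 0.609·(-6.25,1.03) = (-5.2764,0.4943)
  v4: (1-0.609)·(-1.99,-4.54) + 0.609·(-1.85,-5.39) = (-1.9047,-5.0576)
  v5: (1-0.609)·(1.81,-3.37) + 0.609·(4.81,-4.92) = (3.6370,-4.3140)
  v6: (1-0.609)·(2.71,-0.34) + 0.609·(5.17,1.22) = (4.2081,0.6100)
Shoelace sum Σ(x_i·y_{i+1} − x_{i+1}·y_i):
  i=1: 3.9307·5.0626 − -0.8974·5.4184 = +24.7620 (running +24.7620)
  i=2: -0.8974·0.4943 − -5.2764·5.0626 = +26.2687 (running +51.0307)
  i=3: -5.2764·-5.0576 − -1.9047·0.4943 = +27.6278 (running +78.6585)
  i=4: -1.9047·-4.3140 − 3.6370·-5.0576 = +26.6116 (running +105.2702)
  i=5: 3.6370·0.6100 − 4.2081·-4.3140 = +20.3724 (running +125.6426)
  i=6: 4.2081·5.4184 − 3.9307·0.6100 = +20.4033 (running +146.0459)
Area = |Σ|/2 = |146.0459|/2 = 73.0229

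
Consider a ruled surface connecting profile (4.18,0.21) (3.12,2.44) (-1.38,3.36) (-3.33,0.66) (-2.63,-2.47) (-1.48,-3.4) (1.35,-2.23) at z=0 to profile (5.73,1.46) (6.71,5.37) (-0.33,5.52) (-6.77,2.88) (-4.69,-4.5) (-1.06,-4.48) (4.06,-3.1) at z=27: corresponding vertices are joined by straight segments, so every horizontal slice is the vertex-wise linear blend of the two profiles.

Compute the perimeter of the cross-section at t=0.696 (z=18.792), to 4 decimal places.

Cross-section at t=0.696: each vertex is (1-t)·p0[i] + t·p1[i].
  v1: (1-0.696)·(4.18,0.21) + 0.696·(5.73,1.46) = (5.2588,1.0800)
  v2: (1-0.696)·(3.12,2.44) + 0.696·(6.71,5.37) = (5.6186,4.4793)
  v3: (1-0.696)·(-1.38,3.36) + 0.696·(-0.33,5.52) = (-0.6492,4.8634)
  v4: (1-0.696)·(-3.33,0.66) + 0.696·(-6.77,2.88) = (-5.7242,2.2051)
  v5: (1-0.696)·(-2.63,-2.47) + 0.696·(-4.69,-4.5) = (-4.0638,-3.8829)
  v6: (1-0.696)·(-1.48,-3.4) + 0.696·(-1.06,-4.48) = (-1.1877,-4.1517)
  v7: (1-0.696)·(1.35,-2.23) + 0.696·(4.06,-3.1) = (3.2362,-2.8355)
Perimeter = Σ |v_{i+1} − v_i|:
  edge 1→2: √(0.3598² + 3.3993²) = 3.4183 (running 3.4183)
  edge 2→3: √(-6.2678² + 0.3841²) = 6.2796 (running 9.6979)
  edge 3→4: √(-5.0750² + -2.6582²) = 5.7291 (running 15.4269)
  edge 4→5: √(1.6605² + -6.0880²) = 6.3104 (running 21.7373)
  edge 5→6: √(2.8761² + -0.2688²) = 2.8886 (running 24.6259)
  edge 6→7: √(4.4238² + 1.3162²) = 4.6155 (running 29.2414)
  edge 7→1: √(2.0226² + 3.9155²) = 4.4071 (running 33.6485)
Perimeter = 33.6485

Perimeter at t=0.696: 33.6485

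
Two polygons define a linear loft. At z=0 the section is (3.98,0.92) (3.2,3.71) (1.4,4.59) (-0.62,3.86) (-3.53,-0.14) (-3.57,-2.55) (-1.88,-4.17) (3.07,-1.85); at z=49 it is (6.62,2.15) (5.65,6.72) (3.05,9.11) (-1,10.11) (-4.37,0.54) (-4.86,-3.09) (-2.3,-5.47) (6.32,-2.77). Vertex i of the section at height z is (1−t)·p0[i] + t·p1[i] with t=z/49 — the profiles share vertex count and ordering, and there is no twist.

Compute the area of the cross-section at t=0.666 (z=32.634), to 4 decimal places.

Cross-section at t=0.666: each vertex is (1-t)·p0[i] + t·p1[i].
  v1: (1-0.666)·(3.98,0.92) + 0.666·(6.62,2.15) = (5.7382,1.7392)
  v2: (1-0.666)·(3.2,3.71) + 0.666·(5.65,6.72) = (4.8317,5.7147)
  v3: (1-0.666)·(1.4,4.59) + 0.666·(3.05,9.11) = (2.4989,7.6003)
  v4: (1-0.666)·(-0.62,3.86) + 0.666·(-1,10.11) = (-0.8731,8.0225)
  v5: (1-0.666)·(-3.53,-0.14) + 0.666·(-4.37,0.54) = (-4.0894,0.3129)
  v6: (1-0.666)·(-3.57,-2.55) + 0.666·(-4.86,-3.09) = (-4.4291,-2.9096)
  v7: (1-0.666)·(-1.88,-4.17) + 0.666·(-2.3,-5.47) = (-2.1597,-5.0358)
  v8: (1-0.666)·(3.07,-1.85) + 0.666·(6.32,-2.77) = (5.2345,-2.4627)
Shoelace sum Σ(x_i·y_{i+1} − x_{i+1}·y_i):
  i=1: 5.7382·5.7147 − 4.8317·1.7392 = +24.3889 (running +24.3889)
  i=2: 4.8317·7.6003 − 2.4989·5.7147 = +22.4421 (running +46.8310)
  i=3: 2.4989·8.0225 − -0.8731·7.6003 = +26.6831 (running +73.5141)
  i=4: -0.8731·0.3129 − -4.0894·8.0225 = +32.5344 (running +106.0485)
  i=5: -4.0894·-2.9096 − -4.4291·0.3129 = +13.2846 (running +119.3331)
  i=6: -4.4291·-5.0358 − -2.1597·-2.9096 = +16.0203 (running +135.3533)
  i=7: -2.1597·-2.4627 − 5.2345·-5.0358 = +31.6787 (running +167.0320)
  i=8: 5.2345·1.7392 − 5.7382·-2.4627 = +23.2354 (running +190.2674)
Area = |Σ|/2 = |190.2674|/2 = 95.1337

Area at t=0.666: 95.1337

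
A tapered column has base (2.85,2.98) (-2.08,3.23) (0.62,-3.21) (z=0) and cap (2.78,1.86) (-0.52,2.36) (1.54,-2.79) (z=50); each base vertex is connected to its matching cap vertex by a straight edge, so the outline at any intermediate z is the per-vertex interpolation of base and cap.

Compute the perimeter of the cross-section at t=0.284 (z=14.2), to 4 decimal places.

Cross-section at t=0.284: each vertex is (1-t)·p0[i] + t·p1[i].
  v1: (1-0.284)·(2.85,2.98) + 0.284·(2.78,1.86) = (2.8301,2.6619)
  v2: (1-0.284)·(-2.08,3.23) + 0.284·(-0.52,2.36) = (-1.6370,2.9829)
  v3: (1-0.284)·(0.62,-3.21) + 0.284·(1.54,-2.79) = (0.8813,-3.0907)
Perimeter = Σ |v_{i+1} − v_i|:
  edge 1→2: √(-4.4671² + 0.3210²) = 4.4786 (running 4.4786)
  edge 2→3: √(2.5182² + -6.0736²) = 6.5750 (running 11.0536)
  edge 3→1: √(1.9488² + 5.7526²) = 6.0738 (running 17.1274)
Perimeter = 17.1274

Perimeter at t=0.284: 17.1274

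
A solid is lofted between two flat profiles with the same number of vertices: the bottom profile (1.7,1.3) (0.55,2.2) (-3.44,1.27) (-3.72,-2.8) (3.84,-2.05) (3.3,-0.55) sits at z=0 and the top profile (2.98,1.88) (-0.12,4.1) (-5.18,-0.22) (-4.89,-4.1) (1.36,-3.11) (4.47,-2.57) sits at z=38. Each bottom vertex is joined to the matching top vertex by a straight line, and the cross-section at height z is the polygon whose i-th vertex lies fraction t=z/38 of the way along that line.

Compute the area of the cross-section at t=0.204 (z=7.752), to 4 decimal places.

Cross-section at t=0.204: each vertex is (1-t)·p0[i] + t·p1[i].
  v1: (1-0.204)·(1.7,1.3) + 0.204·(2.98,1.88) = (1.9611,1.4183)
  v2: (1-0.204)·(0.55,2.2) + 0.204·(-0.12,4.1) = (0.4133,2.5876)
  v3: (1-0.204)·(-3.44,1.27) + 0.204·(-5.18,-0.22) = (-3.7950,0.9660)
  v4: (1-0.204)·(-3.72,-2.8) + 0.204·(-4.89,-4.1) = (-3.9587,-3.0652)
  v5: (1-0.204)·(3.84,-2.05) + 0.204·(1.36,-3.11) = (3.3341,-2.2662)
  v6: (1-0.204)·(3.3,-0.55) + 0.204·(4.47,-2.57) = (3.5387,-0.9621)
Shoelace sum Σ(x_i·y_{i+1} − x_{i+1}·y_i):
  i=1: 1.9611·2.5876 − 0.4133·1.4183 = +4.4884 (running +4.4884)
  i=2: 0.4133·0.9660 − -3.7950·2.5876 = +10.2191 (running +14.7075)
  i=3: -3.7950·-3.0652 − -3.9587·0.9660 = +15.4566 (running +30.1641)
  i=4: -3.9587·-2.2662 − 3.3341·-3.0652 = +19.1909 (running +49.3550)
  i=5: 3.3341·-0.9621 − 3.5387·-2.2662 = +4.8118 (running +54.1668)
  i=6: 3.5387·1.4183 − 1.9611·-0.9621 = +6.9057 (running +61.0726)
Area = |Σ|/2 = |61.0726|/2 = 30.5363

Area at t=0.204: 30.5363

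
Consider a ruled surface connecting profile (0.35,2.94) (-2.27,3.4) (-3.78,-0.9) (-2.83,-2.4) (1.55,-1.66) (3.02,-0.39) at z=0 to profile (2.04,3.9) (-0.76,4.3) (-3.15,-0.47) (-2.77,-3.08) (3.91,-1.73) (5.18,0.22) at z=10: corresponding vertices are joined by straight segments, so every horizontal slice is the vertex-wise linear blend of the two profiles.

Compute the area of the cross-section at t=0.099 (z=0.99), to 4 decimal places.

Cross-section at t=0.099: each vertex is (1-t)·p0[i] + t·p1[i].
  v1: (1-0.099)·(0.35,2.94) + 0.099·(2.04,3.9) = (0.5173,3.0350)
  v2: (1-0.099)·(-2.27,3.4) + 0.099·(-0.76,4.3) = (-2.1205,3.4891)
  v3: (1-0.099)·(-3.78,-0.9) + 0.099·(-3.15,-0.47) = (-3.7176,-0.8574)
  v4: (1-0.099)·(-2.83,-2.4) + 0.099·(-2.77,-3.08) = (-2.8241,-2.4673)
  v5: (1-0.099)·(1.55,-1.66) + 0.099·(3.91,-1.73) = (1.7836,-1.6669)
  v6: (1-0.099)·(3.02,-0.39) + 0.099·(5.18,0.22) = (3.2338,-0.3296)
Shoelace sum Σ(x_i·y_{i+1} − x_{i+1}·y_i):
  i=1: 0.5173·3.4891 − -2.1205·3.0350 = +8.2408 (running +8.2408)
  i=2: -2.1205·-0.8574 − -3.7176·3.4891 = +14.7894 (running +23.0302)
  i=3: -3.7176·-2.4673 − -2.8241·-0.8574 = +6.7511 (running +29.7813)
  i=4: -2.8241·-1.6669 − 1.7836·-2.4673 = +9.1083 (running +38.8896)
  i=5: 1.7836·-0.3296 − 3.2338·-1.6669 = +4.8027 (running +43.6923)
  i=6: 3.2338·3.0350 − 0.5173·-0.3296 = +9.9853 (running +53.6776)
Area = |Σ|/2 = |53.6776|/2 = 26.8388

Area at t=0.099: 26.8388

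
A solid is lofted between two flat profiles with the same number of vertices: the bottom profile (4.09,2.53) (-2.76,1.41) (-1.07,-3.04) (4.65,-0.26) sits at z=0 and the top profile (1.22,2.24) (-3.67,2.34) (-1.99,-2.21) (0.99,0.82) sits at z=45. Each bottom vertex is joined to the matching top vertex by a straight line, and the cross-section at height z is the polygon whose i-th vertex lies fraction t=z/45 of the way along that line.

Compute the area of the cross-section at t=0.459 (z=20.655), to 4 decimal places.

Area at t=0.459: 18.9557

Cross-section at t=0.459: each vertex is (1-t)·p0[i] + t·p1[i].
  v1: (1-0.459)·(4.09,2.53) + 0.459·(1.22,2.24) = (2.7727,2.3969)
  v2: (1-0.459)·(-2.76,1.41) + 0.459·(-3.67,2.34) = (-3.1777,1.8369)
  v3: (1-0.459)·(-1.07,-3.04) + 0.459·(-1.99,-2.21) = (-1.4923,-2.6590)
  v4: (1-0.459)·(4.65,-0.26) + 0.459·(0.99,0.82) = (2.9701,0.2357)
Shoelace sum Σ(x_i·y_{i+1} − x_{i+1}·y_i):
  i=1: 2.7727·1.8369 − -3.1777·2.3969 = +12.7096 (running +12.7096)
  i=2: -3.1777·-2.6590 − -1.4923·1.8369 = +11.1907 (running +23.9003)
  i=3: -1.4923·0.2357 − 2.9701·-2.6590 = +7.5457 (running +31.4460)
  i=4: 2.9701·2.3969 − 2.7727·0.2357 = +6.4653 (running +37.9114)
Area = |Σ|/2 = |37.9114|/2 = 18.9557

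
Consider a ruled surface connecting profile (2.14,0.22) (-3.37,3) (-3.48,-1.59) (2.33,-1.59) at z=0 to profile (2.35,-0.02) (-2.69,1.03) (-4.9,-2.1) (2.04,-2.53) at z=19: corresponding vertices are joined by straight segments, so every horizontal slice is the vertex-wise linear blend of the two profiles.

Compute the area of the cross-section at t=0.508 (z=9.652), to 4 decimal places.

Cross-section at t=0.508: each vertex is (1-t)·p0[i] + t·p1[i].
  v1: (1-0.508)·(2.14,0.22) + 0.508·(2.35,-0.02) = (2.2467,0.0981)
  v2: (1-0.508)·(-3.37,3) + 0.508·(-2.69,1.03) = (-3.0246,1.9992)
  v3: (1-0.508)·(-3.48,-1.59) + 0.508·(-4.9,-2.1) = (-4.2014,-1.8491)
  v4: (1-0.508)·(2.33,-1.59) + 0.508·(2.04,-2.53) = (2.1827,-2.0675)
Shoelace sum Σ(x_i·y_{i+1} − x_{i+1}·y_i):
  i=1: 2.2467·1.9992 − -3.0246·0.0981 = +4.7883 (running +4.7883)
  i=2: -3.0246·-1.8491 − -4.2014·1.9992 = +13.9922 (running +18.7805)
  i=3: -4.2014·-2.0675 − 2.1827·-1.8491 = +12.7223 (running +31.5028)
  i=4: 2.1827·0.0981 − 2.2467·-2.0675 = +4.8591 (running +36.3620)
Area = |Σ|/2 = |36.3620|/2 = 18.1810

Area at t=0.508: 18.1810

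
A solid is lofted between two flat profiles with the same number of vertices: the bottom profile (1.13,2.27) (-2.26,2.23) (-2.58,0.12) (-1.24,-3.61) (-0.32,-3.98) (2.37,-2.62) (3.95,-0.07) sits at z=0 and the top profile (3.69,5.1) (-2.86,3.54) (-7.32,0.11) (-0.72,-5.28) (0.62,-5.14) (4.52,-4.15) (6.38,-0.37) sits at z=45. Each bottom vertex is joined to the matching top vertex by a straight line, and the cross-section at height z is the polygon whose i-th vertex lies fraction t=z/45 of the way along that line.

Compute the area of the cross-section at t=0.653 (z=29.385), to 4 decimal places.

Area at t=0.653: 64.2977

Cross-section at t=0.653: each vertex is (1-t)·p0[i] + t·p1[i].
  v1: (1-0.653)·(1.13,2.27) + 0.653·(3.69,5.1) = (2.8017,4.1180)
  v2: (1-0.653)·(-2.26,2.23) + 0.653·(-2.86,3.54) = (-2.6518,3.0854)
  v3: (1-0.653)·(-2.58,0.12) + 0.653·(-7.32,0.11) = (-5.6752,0.1135)
  v4: (1-0.653)·(-1.24,-3.61) + 0.653·(-0.72,-5.28) = (-0.9004,-4.7005)
  v5: (1-0.653)·(-0.32,-3.98) + 0.653·(0.62,-5.14) = (0.2938,-4.7375)
  v6: (1-0.653)·(2.37,-2.62) + 0.653·(4.52,-4.15) = (3.7739,-3.6191)
  v7: (1-0.653)·(3.95,-0.07) + 0.653·(6.38,-0.37) = (5.5368,-0.2659)
Shoelace sum Σ(x_i·y_{i+1} − x_{i+1}·y_i):
  i=1: 2.8017·3.0854 − -2.6518·4.1180 = +19.5645 (running +19.5645)
  i=2: -2.6518·0.1135 − -5.6752·3.0854 = +17.2096 (running +36.7741)
  i=3: -5.6752·-4.7005 − -0.9004·0.1135 = +26.7786 (running +63.5527)
  i=4: -0.9004·-4.7375 − 0.2938·-4.7005 = +5.6469 (running +69.1996)
  i=5: 0.2938·-3.6191 − 3.7739·-4.7375 = +16.8157 (running +86.0152)
  i=6: 3.7739·-0.2659 − 5.5368·-3.6191 = +19.0346 (running +105.0499)
  i=7: 5.5368·4.1180 − 2.8017·-0.2659 = +23.5454 (running +128.5953)
Area = |Σ|/2 = |128.5953|/2 = 64.2977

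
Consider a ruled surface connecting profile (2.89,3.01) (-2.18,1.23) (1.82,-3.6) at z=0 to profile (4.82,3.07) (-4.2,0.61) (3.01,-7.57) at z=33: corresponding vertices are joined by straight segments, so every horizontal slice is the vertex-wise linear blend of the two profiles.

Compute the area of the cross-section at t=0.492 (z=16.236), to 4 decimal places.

Cross-section at t=0.492: each vertex is (1-t)·p0[i] + t·p1[i].
  v1: (1-0.492)·(2.89,3.01) + 0.492·(4.82,3.07) = (3.8396,3.0395)
  v2: (1-0.492)·(-2.18,1.23) + 0.492·(-4.2,0.61) = (-3.1738,0.9250)
  v3: (1-0.492)·(1.82,-3.6) + 0.492·(3.01,-7.57) = (2.4055,-5.5532)
Shoelace sum Σ(x_i·y_{i+1} − x_{i+1}·y_i):
  i=1: 3.8396·0.9250 − -3.1738·3.0395 = +13.1984 (running +13.1984)
  i=2: -3.1738·-5.5532 − 2.4055·0.9250 = +15.4001 (running +28.5985)
  i=3: 2.4055·3.0395 − 3.8396·-5.5532 = +28.6335 (running +57.2320)
Area = |Σ|/2 = |57.2320|/2 = 28.6160

Area at t=0.492: 28.6160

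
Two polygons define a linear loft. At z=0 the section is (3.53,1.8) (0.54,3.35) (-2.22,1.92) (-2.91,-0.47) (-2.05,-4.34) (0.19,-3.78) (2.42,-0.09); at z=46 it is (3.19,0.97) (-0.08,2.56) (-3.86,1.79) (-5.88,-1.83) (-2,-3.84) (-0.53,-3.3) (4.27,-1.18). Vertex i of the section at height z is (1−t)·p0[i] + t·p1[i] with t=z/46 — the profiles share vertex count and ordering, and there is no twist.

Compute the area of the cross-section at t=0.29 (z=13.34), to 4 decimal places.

Area at t=0.29: 33.4176

Cross-section at t=0.29: each vertex is (1-t)·p0[i] + t·p1[i].
  v1: (1-0.29)·(3.53,1.8) + 0.29·(3.19,0.97) = (3.4314,1.5593)
  v2: (1-0.29)·(0.54,3.35) + 0.29·(-0.08,2.56) = (0.3602,3.1209)
  v3: (1-0.29)·(-2.22,1.92) + 0.29·(-3.86,1.79) = (-2.6956,1.8823)
  v4: (1-0.29)·(-2.91,-0.47) + 0.29·(-5.88,-1.83) = (-3.7713,-0.8644)
  v5: (1-0.29)·(-2.05,-4.34) + 0.29·(-2,-3.84) = (-2.0355,-4.1950)
  v6: (1-0.29)·(0.19,-3.78) + 0.29·(-0.53,-3.3) = (-0.0188,-3.6408)
  v7: (1-0.29)·(2.42,-0.09) + 0.29·(4.27,-1.18) = (2.9565,-0.4061)
Shoelace sum Σ(x_i·y_{i+1} − x_{i+1}·y_i):
  i=1: 3.4314·3.1209 − 0.3602·1.5593 = +10.1474 (running +10.1474)
  i=2: 0.3602·1.8823 − -2.6956·3.1209 = +9.0907 (running +19.2381)
  i=3: -2.6956·-0.8644 − -3.7713·1.8823 = +9.4288 (running +28.6669)
  i=4: -3.7713·-4.1950 − -2.0355·-0.8644 = +14.0611 (running +42.7280)
  i=5: -2.0355·-3.6408 − -0.0188·-4.1950 = +7.3320 (running +50.0600)
  i=6: -0.0188·-0.4061 − 2.9565·-3.6408 = +10.7717 (running +60.8317)
  i=7: 2.9565·1.5593 − 3.4314·-0.4061 = +6.0036 (running +66.8352)
Area = |Σ|/2 = |66.8352|/2 = 33.4176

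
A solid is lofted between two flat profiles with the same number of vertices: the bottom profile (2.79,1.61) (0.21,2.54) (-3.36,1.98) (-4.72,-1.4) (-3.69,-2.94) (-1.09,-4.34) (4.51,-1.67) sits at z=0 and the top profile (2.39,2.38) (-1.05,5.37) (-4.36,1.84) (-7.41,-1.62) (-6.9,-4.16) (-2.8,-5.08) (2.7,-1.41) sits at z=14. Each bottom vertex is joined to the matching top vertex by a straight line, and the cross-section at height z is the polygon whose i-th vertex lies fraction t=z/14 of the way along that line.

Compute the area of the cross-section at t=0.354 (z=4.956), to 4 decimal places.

Cross-section at t=0.354: each vertex is (1-t)·p0[i] + t·p1[i].
  v1: (1-0.354)·(2.79,1.61) + 0.354·(2.39,2.38) = (2.6484,1.8826)
  v2: (1-0.354)·(0.21,2.54) + 0.354·(-1.05,5.37) = (-0.2360,3.5418)
  v3: (1-0.354)·(-3.36,1.98) + 0.354·(-4.36,1.84) = (-3.7140,1.9304)
  v4: (1-0.354)·(-4.72,-1.4) + 0.354·(-7.41,-1.62) = (-5.6723,-1.4779)
  v5: (1-0.354)·(-3.69,-2.94) + 0.354·(-6.9,-4.16) = (-4.8263,-3.3719)
  v6: (1-0.354)·(-1.09,-4.34) + 0.354·(-2.8,-5.08) = (-1.6953,-4.6020)
  v7: (1-0.354)·(4.51,-1.67) + 0.354·(2.7,-1.41) = (3.8693,-1.5780)
Shoelace sum Σ(x_i·y_{i+1} − x_{i+1}·y_i):
  i=1: 2.6484·3.5418 − -0.2360·1.8826 = +9.8245 (running +9.8245)
  i=2: -0.2360·1.9304 − -3.7140·3.5418 = +12.6987 (running +22.5232)
  i=3: -3.7140·-1.4779 − -5.6723·1.9304 = +16.4388 (running +38.9620)
  i=4: -5.6723·-3.3719 − -4.8263·-1.4779 = +11.9934 (running +50.9554)
  i=5: -4.8263·-4.6020 − -1.6953·-3.3719 = +16.4941 (running +67.4496)
  i=6: -1.6953·-1.5780 − 3.8693·-4.6020 = +20.4814 (running +87.9309)
  i=7: 3.8693·1.8826 − 2.6484·-1.5780 = +11.4633 (running +99.3942)
Area = |Σ|/2 = |99.3942|/2 = 49.6971

Area at t=0.354: 49.6971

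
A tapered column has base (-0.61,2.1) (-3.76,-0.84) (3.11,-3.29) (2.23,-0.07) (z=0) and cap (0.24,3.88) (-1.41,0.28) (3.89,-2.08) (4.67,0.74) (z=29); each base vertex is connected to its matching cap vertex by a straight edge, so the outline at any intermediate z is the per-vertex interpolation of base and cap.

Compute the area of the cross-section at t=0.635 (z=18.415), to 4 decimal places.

Cross-section at t=0.635: each vertex is (1-t)·p0[i] + t·p1[i].
  v1: (1-0.635)·(-0.61,2.1) + 0.635·(0.24,3.88) = (-0.0702,3.2303)
  v2: (1-0.635)·(-3.76,-0.84) + 0.635·(-1.41,0.28) = (-2.2677,-0.1288)
  v3: (1-0.635)·(3.11,-3.29) + 0.635·(3.89,-2.08) = (3.6053,-2.5217)
  v4: (1-0.635)·(2.23,-0.07) + 0.635·(4.67,0.74) = (3.7794,0.4443)
Shoelace sum Σ(x_i·y_{i+1} − x_{i+1}·y_i):
  i=1: -0.0702·-0.1288 − -2.2677·3.2303 = +7.3346 (running +7.3346)
  i=2: -2.2677·-2.5217 − 3.6053·-0.1288 = +6.1828 (running +13.5174)
  i=3: 3.6053·0.4443 − 3.7794·-2.5217 = +11.1323 (running +24.6497)
  i=4: 3.7794·3.2303 − -0.0702·0.4443 = +12.2398 (running +36.8895)
Area = |Σ|/2 = |36.8895|/2 = 18.4448

Area at t=0.635: 18.4448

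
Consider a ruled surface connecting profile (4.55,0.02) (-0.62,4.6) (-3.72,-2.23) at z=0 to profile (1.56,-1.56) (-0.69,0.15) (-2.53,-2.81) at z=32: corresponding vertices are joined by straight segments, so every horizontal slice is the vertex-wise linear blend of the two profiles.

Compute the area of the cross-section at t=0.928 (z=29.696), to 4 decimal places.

Cross-section at t=0.928: each vertex is (1-t)·p0[i] + t·p1[i].
  v1: (1-0.928)·(4.55,0.02) + 0.928·(1.56,-1.56) = (1.7753,-1.4462)
  v2: (1-0.928)·(-0.62,4.6) + 0.928·(-0.69,0.15) = (-0.6850,0.4704)
  v3: (1-0.928)·(-3.72,-2.23) + 0.928·(-2.53,-2.81) = (-2.6157,-2.7682)
Shoelace sum Σ(x_i·y_{i+1} − x_{i+1}·y_i):
  i=1: 1.7753·0.4704 − -0.6850·-1.4462 = -0.1555 (running -0.1555)
  i=2: -0.6850·-2.7682 − -2.6157·0.4704 = +3.1265 (running +2.9710)
  i=3: -2.6157·-1.4462 − 1.7753·-2.7682 = +8.6973 (running +11.6683)
Area = |Σ|/2 = |11.6683|/2 = 5.8342

Area at t=0.928: 5.8342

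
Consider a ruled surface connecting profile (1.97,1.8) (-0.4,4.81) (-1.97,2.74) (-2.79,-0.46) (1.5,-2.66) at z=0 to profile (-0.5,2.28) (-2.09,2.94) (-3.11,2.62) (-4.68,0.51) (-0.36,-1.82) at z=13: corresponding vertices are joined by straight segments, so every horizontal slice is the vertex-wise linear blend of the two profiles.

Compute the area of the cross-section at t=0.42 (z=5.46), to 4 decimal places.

Cross-section at t=0.42: each vertex is (1-t)·p0[i] + t·p1[i].
  v1: (1-0.42)·(1.97,1.8) + 0.42·(-0.5,2.28) = (0.9326,2.0016)
  v2: (1-0.42)·(-0.4,4.81) + 0.42·(-2.09,2.94) = (-1.1098,4.0246)
  v3: (1-0.42)·(-1.97,2.74) + 0.42·(-3.11,2.62) = (-2.4488,2.6896)
  v4: (1-0.42)·(-2.79,-0.46) + 0.42·(-4.68,0.51) = (-3.5838,-0.0526)
  v5: (1-0.42)·(1.5,-2.66) + 0.42·(-0.36,-1.82) = (0.7188,-2.3072)
Shoelace sum Σ(x_i·y_{i+1} − x_{i+1}·y_i):
  i=1: 0.9326·4.0246 − -1.1098·2.0016 = +5.9747 (running +5.9747)
  i=2: -1.1098·2.6896 − -2.4488·4.0246 = +6.8705 (running +12.8452)
  i=3: -2.4488·-0.0526 − -3.5838·2.6896 = +9.7678 (running +22.6130)
  i=4: -3.5838·-2.3072 − 0.7188·-0.0526 = +8.3064 (running +30.9194)
  i=5: 0.7188·2.0016 − 0.9326·-2.3072 = +3.5904 (running +34.5098)
Area = |Σ|/2 = |34.5098|/2 = 17.2549

Area at t=0.42: 17.2549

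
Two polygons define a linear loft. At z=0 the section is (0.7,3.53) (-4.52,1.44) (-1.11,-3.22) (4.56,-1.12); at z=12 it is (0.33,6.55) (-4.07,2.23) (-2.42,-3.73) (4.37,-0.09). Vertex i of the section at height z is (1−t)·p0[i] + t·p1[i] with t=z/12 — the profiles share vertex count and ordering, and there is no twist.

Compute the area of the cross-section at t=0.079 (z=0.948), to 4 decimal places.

Cross-section at t=0.079: each vertex is (1-t)·p0[i] + t·p1[i].
  v1: (1-0.079)·(0.7,3.53) + 0.079·(0.33,6.55) = (0.6708,3.7686)
  v2: (1-0.079)·(-4.52,1.44) + 0.079·(-4.07,2.23) = (-4.4844,1.5024)
  v3: (1-0.079)·(-1.11,-3.22) + 0.079·(-2.42,-3.73) = (-1.2135,-3.2603)
  v4: (1-0.079)·(4.56,-1.12) + 0.079·(4.37,-0.09) = (4.5450,-1.0386)
Shoelace sum Σ(x_i·y_{i+1} − x_{i+1}·y_i):
  i=1: 0.6708·1.5024 − -4.4844·3.7686 = +17.9078 (running +17.9078)
  i=2: -4.4844·-3.2603 − -1.2135·1.5024 = +16.4438 (running +34.3515)
  i=3: -1.2135·-1.0386 − 4.5450·-3.2603 = +16.0784 (running +50.4299)
  i=4: 4.5450·3.7686 − 0.6708·-1.0386 = +17.8248 (running +68.2547)
Area = |Σ|/2 = |68.2547|/2 = 34.1274

Area at t=0.079: 34.1274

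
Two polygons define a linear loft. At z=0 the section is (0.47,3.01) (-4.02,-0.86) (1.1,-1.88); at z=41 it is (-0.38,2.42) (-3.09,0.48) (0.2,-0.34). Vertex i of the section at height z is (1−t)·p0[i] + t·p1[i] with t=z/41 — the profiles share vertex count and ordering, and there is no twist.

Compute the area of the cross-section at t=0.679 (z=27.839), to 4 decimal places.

Area at t=0.679: 6.4129

Cross-section at t=0.679: each vertex is (1-t)·p0[i] + t·p1[i].
  v1: (1-0.679)·(0.47,3.01) + 0.679·(-0.38,2.42) = (-0.1072,2.6094)
  v2: (1-0.679)·(-4.02,-0.86) + 0.679·(-3.09,0.48) = (-3.3885,0.0499)
  v3: (1-0.679)·(1.1,-1.88) + 0.679·(0.2,-0.34) = (0.4889,-0.8343)
Shoelace sum Σ(x_i·y_{i+1} − x_{i+1}·y_i):
  i=1: -0.1072·0.0499 − -3.3885·2.6094 = +8.8367 (running +8.8367)
  i=2: -3.3885·-0.8343 − 0.4889·0.0499 = +2.8028 (running +11.6395)
  i=3: 0.4889·2.6094 − -0.1072·-0.8343 = +1.1863 (running +12.8258)
Area = |Σ|/2 = |12.8258|/2 = 6.4129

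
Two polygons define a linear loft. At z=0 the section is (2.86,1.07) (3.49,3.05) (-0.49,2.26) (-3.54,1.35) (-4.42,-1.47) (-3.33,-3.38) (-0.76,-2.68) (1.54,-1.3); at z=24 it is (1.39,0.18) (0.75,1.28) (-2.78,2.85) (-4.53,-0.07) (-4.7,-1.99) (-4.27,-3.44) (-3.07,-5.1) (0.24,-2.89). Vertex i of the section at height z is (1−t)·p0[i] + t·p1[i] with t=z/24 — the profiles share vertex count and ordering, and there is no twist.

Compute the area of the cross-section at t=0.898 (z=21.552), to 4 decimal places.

Area at t=0.898: 30.9890

Cross-section at t=0.898: each vertex is (1-t)·p0[i] + t·p1[i].
  v1: (1-0.898)·(2.86,1.07) + 0.898·(1.39,0.18) = (1.5399,0.2708)
  v2: (1-0.898)·(3.49,3.05) + 0.898·(0.75,1.28) = (1.0295,1.4605)
  v3: (1-0.898)·(-0.49,2.26) + 0.898·(-2.78,2.85) = (-2.5464,2.7898)
  v4: (1-0.898)·(-3.54,1.35) + 0.898·(-4.53,-0.07) = (-4.4290,0.0748)
  v5: (1-0.898)·(-4.42,-1.47) + 0.898·(-4.7,-1.99) = (-4.6714,-1.9370)
  v6: (1-0.898)·(-3.33,-3.38) + 0.898·(-4.27,-3.44) = (-4.1741,-3.4339)
  v7: (1-0.898)·(-0.76,-2.68) + 0.898·(-3.07,-5.1) = (-2.8344,-4.8532)
  v8: (1-0.898)·(1.54,-1.3) + 0.898·(0.24,-2.89) = (0.3726,-2.7278)
Shoelace sum Σ(x_i·y_{i+1} − x_{i+1}·y_i):
  i=1: 1.5399·1.4605 − 1.0295·0.2708 = +1.9704 (running +1.9704)
  i=2: 1.0295·2.7898 − -2.5464·1.4605 = +6.5912 (running +8.5616)
  i=3: -2.5464·0.0748 − -4.4290·2.7898 = +12.1656 (running +20.7272)
  i=4: -4.4290·-1.9370 − -4.6714·0.0748 = +8.9284 (running +29.6556)
  i=5: -4.6714·-3.4339 − -4.1741·-1.9370 = +7.9561 (running +37.6117)
  i=6: -4.1741·-4.8532 − -2.8344·-3.4339 = +10.5248 (running +48.1364)
  i=7: -2.8344·-2.7278 − 0.3726·-4.8532 = +9.5400 (running +57.6764)
  i=8: 0.3726·0.2708 − 1.5399·-2.7278 = +4.3016 (running +61.9780)
Area = |Σ|/2 = |61.9780|/2 = 30.9890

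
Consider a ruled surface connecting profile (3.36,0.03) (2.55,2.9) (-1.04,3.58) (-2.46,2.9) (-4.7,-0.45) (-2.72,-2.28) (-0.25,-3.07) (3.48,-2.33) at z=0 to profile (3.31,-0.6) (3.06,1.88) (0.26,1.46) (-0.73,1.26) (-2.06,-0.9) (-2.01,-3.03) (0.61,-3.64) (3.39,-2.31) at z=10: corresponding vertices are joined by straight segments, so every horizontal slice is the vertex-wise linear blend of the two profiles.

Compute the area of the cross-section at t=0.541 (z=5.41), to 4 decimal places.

Area at t=0.541: 30.2184

Cross-section at t=0.541: each vertex is (1-t)·p0[i] + t·p1[i].
  v1: (1-0.541)·(3.36,0.03) + 0.541·(3.31,-0.6) = (3.3330,-0.3108)
  v2: (1-0.541)·(2.55,2.9) + 0.541·(3.06,1.88) = (2.8259,2.3482)
  v3: (1-0.541)·(-1.04,3.58) + 0.541·(0.26,1.46) = (-0.3367,2.4331)
  v4: (1-0.541)·(-2.46,2.9) + 0.541·(-0.73,1.26) = (-1.5241,2.0128)
  v5: (1-0.541)·(-4.7,-0.45) + 0.541·(-2.06,-0.9) = (-3.2718,-0.6935)
  v6: (1-0.541)·(-2.72,-2.28) + 0.541·(-2.01,-3.03) = (-2.3359,-2.6857)
  v7: (1-0.541)·(-0.25,-3.07) + 0.541·(0.61,-3.64) = (0.2153,-3.3784)
  v8: (1-0.541)·(3.48,-2.33) + 0.541·(3.39,-2.31) = (3.4313,-2.3192)
Shoelace sum Σ(x_i·y_{i+1} − x_{i+1}·y_i):
  i=1: 3.3330·2.3482 − 2.8259·-0.3108 = +8.7047 (running +8.7047)
  i=2: 2.8259·2.4331 − -0.3367·2.3482 = +7.6663 (running +16.3710)
  i=3: -0.3367·2.0128 − -1.5241·2.4331 = +3.0305 (running +19.4015)
  i=4: -1.5241·-0.6935 − -3.2718·2.0128 = +7.6421 (running +27.0437)
  i=5: -3.2718·-2.6857 − -2.3359·-0.6935 = +7.1673 (running +34.2110)
  i=6: -2.3359·-3.3784 − 0.2153·-2.6857 = +8.4696 (running +42.6806)
  i=7: 0.2153·-2.3192 − 3.4313·-3.3784 = +11.0930 (running +53.7736)
  i=8: 3.4313·-0.3108 − 3.3330·-2.3192 = +6.6632 (running +60.4368)
Area = |Σ|/2 = |60.4368|/2 = 30.2184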